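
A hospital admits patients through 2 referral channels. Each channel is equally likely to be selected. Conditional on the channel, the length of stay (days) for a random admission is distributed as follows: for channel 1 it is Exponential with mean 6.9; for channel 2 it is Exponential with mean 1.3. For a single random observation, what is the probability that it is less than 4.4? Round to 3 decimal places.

0.719

Conditional on each channel, P(X < 4.4): 1: 0.471483; 2: 0.966109.
By total probability, P(X < 4.4) = 0.5·0.471483 + 0.5·0.966109 = 0.718796.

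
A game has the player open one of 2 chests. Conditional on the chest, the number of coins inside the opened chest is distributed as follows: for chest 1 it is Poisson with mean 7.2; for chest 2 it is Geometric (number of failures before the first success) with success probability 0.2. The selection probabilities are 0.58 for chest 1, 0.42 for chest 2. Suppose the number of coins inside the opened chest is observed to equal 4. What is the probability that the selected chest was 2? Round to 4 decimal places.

Likelihoods P(X=4 | ·): 1: 0.0835985; 2: 0.08192.
Posterior ∝ prior × likelihood. Numerator for 2: 0.42·0.08192 = 0.0344064.
Normalizing constant: 0.58·0.0835985 + 0.42·0.08192 = 0.0828935.
P(2 | observation) = 0.0344064 / 0.0828935 = 0.415067.

0.4151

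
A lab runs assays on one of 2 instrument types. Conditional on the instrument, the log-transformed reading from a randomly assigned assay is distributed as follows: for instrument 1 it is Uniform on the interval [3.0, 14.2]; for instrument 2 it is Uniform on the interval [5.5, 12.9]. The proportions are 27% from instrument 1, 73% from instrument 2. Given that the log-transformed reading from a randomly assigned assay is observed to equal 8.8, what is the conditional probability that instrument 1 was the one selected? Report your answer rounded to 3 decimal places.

Likelihoods f(8.8 | ·): 1: 0.0892857; 2: 0.135135.
Posterior ∝ prior × likelihood. Numerator for 1: 0.27·0.0892857 = 0.0241071.
Normalizing constant: 0.27·0.0892857 + 0.73·0.135135 = 0.122756.
P(1 | observation) = 0.0241071 / 0.122756 = 0.196383.

0.196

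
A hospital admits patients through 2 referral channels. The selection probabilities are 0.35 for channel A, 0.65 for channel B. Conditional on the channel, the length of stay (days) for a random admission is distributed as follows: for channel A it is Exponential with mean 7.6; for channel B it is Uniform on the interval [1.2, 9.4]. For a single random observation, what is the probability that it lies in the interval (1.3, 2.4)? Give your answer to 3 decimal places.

Conditional on each channel, P(1.3 < X < 2.4): A: 0.113564; B: 0.134146.
By total probability, P(1.3 < X < 2.4) = 0.35·0.113564 + 0.65·0.134146 = 0.126943.

0.127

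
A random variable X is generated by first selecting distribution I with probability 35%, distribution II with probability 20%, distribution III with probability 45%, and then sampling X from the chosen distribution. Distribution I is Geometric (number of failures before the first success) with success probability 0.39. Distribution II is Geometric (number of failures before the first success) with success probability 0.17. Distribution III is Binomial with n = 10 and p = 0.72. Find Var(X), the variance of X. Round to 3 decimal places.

14.312

Per component, I: μ=1.5641, E[X²]=6.45694; II: μ=4.88235, E[X²]=52.5571; III: μ=7.2, E[X²]=53.856.
E[X] = 0.35·1.5641 + 0.2·4.88235 + 0.45·7.2 = 4.76391.
E[X²] = 0.35·6.45694 + 0.2·52.5571 + 0.45·53.856 = 37.0065.
Var(X) = E[X²] − (E[X])² = 37.0065 − 22.6948 = 14.3117.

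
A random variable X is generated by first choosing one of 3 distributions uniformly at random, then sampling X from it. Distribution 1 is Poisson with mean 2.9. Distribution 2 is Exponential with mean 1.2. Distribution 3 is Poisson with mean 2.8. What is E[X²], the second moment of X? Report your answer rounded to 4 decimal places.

For each component E[X²] = Var + (mean)², giving 1: 11.31; 2: 2.88; 3: 10.64.
Overall E[X²] = 0.333333·11.31 + 0.333333·2.88 + 0.333333·10.64 = 8.27667.

8.2767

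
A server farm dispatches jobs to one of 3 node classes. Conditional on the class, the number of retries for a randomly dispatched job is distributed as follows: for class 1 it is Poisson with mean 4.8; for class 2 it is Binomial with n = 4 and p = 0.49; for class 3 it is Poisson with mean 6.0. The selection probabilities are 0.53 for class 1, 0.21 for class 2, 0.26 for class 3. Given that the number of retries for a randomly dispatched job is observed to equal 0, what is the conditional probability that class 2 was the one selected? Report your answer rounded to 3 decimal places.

Likelihoods P(X=0 | ·): 1: 0.00822975; 2: 0.067652; 3: 0.00247875.
Posterior ∝ prior × likelihood. Numerator for 2: 0.21·0.067652 = 0.0142069.
Normalizing constant: 0.53·0.00822975 + 0.21·0.067652 + 0.26·0.00247875 = 0.0192132.
P(2 | observation) = 0.0142069 / 0.0192132 = 0.739437.

0.739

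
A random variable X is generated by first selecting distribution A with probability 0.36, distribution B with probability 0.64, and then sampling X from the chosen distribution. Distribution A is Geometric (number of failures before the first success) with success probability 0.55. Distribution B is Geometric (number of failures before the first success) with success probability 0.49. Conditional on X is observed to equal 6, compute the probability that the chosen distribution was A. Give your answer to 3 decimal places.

0.230

Likelihoods P(X=6 | ·): A: 0.00456707; B: 0.00862218.
Posterior ∝ prior × likelihood. Numerator for A: 0.36·0.00456707 = 0.00164415.
Normalizing constant: 0.36·0.00456707 + 0.64·0.00862218 = 0.00716234.
P(A | observation) = 0.00164415 / 0.00716234 = 0.229554.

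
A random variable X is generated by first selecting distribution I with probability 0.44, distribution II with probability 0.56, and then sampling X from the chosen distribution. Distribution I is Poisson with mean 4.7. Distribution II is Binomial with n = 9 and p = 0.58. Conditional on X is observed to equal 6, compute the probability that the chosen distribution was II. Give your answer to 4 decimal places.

0.6889

Likelihoods P(X=6 | ·): I: 0.136167; II: 0.236916.
Posterior ∝ prior × likelihood. Numerator for II: 0.56·0.236916 = 0.132673.
Normalizing constant: 0.44·0.136167 + 0.56·0.236916 = 0.192586.
P(II | observation) = 0.132673 / 0.192586 = 0.688902.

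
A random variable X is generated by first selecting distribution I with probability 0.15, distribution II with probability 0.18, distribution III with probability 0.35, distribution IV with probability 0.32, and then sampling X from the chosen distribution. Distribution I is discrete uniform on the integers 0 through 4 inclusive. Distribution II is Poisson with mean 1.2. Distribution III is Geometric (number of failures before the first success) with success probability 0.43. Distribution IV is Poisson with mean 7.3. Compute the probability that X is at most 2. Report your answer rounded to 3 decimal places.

0.541

Conditional on each component, P(X ≤ 2): I: 0.6; II: 0.879487; III: 0.814807; IV: 0.0236067.
By total probability, P(X ≤ 2) = 0.15·0.6 + 0.18·0.879487 + 0.35·0.814807 + 0.32·0.0236067 = 0.541044.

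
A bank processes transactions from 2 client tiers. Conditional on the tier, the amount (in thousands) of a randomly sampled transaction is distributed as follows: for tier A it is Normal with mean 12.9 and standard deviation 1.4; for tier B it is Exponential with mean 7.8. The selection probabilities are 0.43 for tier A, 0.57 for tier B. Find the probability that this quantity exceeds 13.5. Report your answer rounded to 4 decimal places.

Conditional on each tier, P(X > 13.5): A: 0.334118; B: 0.177148.
By total probability, P(X > 13.5) = 0.43·0.334118 + 0.57·0.177148 = 0.244645.

0.2446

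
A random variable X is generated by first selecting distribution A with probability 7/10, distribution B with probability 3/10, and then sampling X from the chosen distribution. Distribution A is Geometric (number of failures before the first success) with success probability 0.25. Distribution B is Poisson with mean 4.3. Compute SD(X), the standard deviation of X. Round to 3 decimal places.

Per component, A: μ=3, E[X²]=21; B: μ=4.3, E[X²]=22.79.
E[X] = 0.7·3 + 0.3·4.3 = 3.39.
E[X²] = 0.7·21 + 0.3·22.79 = 21.537.
Var(X) = E[X²] − (E[X])² = 21.537 − 11.4921 = 10.0449.
SD(X) = √10.0449 = 3.16937.

3.169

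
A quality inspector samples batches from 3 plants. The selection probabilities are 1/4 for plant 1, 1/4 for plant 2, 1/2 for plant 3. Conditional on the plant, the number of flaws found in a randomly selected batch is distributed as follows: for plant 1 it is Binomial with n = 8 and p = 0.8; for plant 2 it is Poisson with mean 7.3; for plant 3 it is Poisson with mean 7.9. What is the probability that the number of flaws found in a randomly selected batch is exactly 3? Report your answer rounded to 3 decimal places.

0.028

Conditional on each plant, P(X = 3): 1: 0.00917504; 2: 0.0437993; 3: 0.0304652.
By total probability, P(X = 3) = 0.25·0.00917504 + 0.25·0.0437993 + 0.5·0.0304652 = 0.0284762.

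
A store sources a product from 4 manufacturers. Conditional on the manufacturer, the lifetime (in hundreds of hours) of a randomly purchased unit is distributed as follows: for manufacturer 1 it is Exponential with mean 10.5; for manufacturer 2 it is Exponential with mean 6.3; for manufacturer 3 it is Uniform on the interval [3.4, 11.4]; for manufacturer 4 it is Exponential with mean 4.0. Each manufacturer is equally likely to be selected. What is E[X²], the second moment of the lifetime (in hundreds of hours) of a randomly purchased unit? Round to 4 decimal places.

97.9933

For each component E[X²] = Var + (mean)², giving 1: 220.5; 2: 79.38; 3: 60.0933; 4: 32.
Overall E[X²] = 0.25·220.5 + 0.25·79.38 + 0.25·60.0933 + 0.25·32 = 97.9933.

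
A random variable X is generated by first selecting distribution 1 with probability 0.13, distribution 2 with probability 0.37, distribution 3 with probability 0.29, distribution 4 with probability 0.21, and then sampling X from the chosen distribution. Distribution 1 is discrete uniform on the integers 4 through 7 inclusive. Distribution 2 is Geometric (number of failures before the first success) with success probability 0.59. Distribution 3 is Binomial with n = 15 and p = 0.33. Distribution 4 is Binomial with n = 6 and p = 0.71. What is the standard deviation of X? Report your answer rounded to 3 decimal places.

2.438

Per component, 1: μ=5.5, E[X²]=31.5; 2: μ=0.694915, E[X²]=1.66073; 3: μ=4.95, E[X²]=27.819; 4: μ=4.26, E[X²]=19.383.
E[X] = 0.13·5.5 + 0.37·0.694915 + 0.29·4.95 + 0.21·4.26 = 3.30222.
E[X²] = 0.13·31.5 + 0.37·1.66073 + 0.29·27.819 + 0.21·19.383 = 16.8474.
Var(X) = E[X²] − (E[X])² = 16.8474 − 10.9046 = 5.94276.
SD(X) = √5.94276 = 2.43778.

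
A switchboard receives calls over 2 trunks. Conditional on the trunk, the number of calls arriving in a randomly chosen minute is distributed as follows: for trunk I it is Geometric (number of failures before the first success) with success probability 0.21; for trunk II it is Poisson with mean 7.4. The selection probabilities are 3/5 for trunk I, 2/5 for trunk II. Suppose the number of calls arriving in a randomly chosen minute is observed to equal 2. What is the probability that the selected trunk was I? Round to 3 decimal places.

0.922

Likelihoods P(X=2 | ·): I: 0.131061; II: 0.0167361.
Posterior ∝ prior × likelihood. Numerator for I: 0.6·0.131061 = 0.0786366.
Normalizing constant: 0.6·0.131061 + 0.4·0.0167361 = 0.085331.
P(I | observation) = 0.0786366 / 0.085331 = 0.921547.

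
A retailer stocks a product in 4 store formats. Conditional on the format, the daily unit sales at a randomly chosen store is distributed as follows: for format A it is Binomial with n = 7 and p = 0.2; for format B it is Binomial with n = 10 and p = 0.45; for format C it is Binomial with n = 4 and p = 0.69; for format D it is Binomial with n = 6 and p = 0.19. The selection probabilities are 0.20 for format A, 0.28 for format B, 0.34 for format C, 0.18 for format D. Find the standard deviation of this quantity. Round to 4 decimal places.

Per component, A: μ=1.4, E[X²]=3.08; B: μ=4.5, E[X²]=22.725; C: μ=2.76, E[X²]=8.4732; D: μ=1.14, E[X²]=2.223.
E[X] = 0.2·1.4 + 0.28·4.5 + 0.34·2.76 + 0.18·1.14 = 2.6836.
E[X²] = 0.2·3.08 + 0.28·22.725 + 0.34·8.4732 + 0.18·2.223 = 10.26.
Var(X) = E[X²] − (E[X])² = 10.26 − 7.20171 = 3.05832.
SD(X) = √3.05832 = 1.74881.

1.7488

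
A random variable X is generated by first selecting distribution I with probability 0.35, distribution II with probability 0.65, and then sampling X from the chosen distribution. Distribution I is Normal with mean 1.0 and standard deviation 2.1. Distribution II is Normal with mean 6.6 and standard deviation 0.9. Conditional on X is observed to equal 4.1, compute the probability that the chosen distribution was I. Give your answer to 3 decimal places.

0.786

Likelihoods f(4.1 | ·): I: 0.0638994; II: 0.00935726.
Posterior ∝ prior × likelihood. Numerator for I: 0.35·0.0638994 = 0.0223648.
Normalizing constant: 0.35·0.0638994 + 0.65·0.00935726 = 0.028447.
P(I | observation) = 0.0223648 / 0.028447 = 0.786191.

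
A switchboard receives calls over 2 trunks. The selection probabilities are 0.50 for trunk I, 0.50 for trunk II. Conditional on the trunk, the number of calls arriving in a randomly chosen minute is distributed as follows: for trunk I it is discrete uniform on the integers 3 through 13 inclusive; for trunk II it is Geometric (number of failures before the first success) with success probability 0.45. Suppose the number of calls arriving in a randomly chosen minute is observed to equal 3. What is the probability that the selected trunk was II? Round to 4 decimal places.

Likelihoods P(X=3 | ·): I: 0.0909091; II: 0.0748688.
Posterior ∝ prior × likelihood. Numerator for II: 0.5·0.0748688 = 0.0374344.
Normalizing constant: 0.5·0.0909091 + 0.5·0.0748688 = 0.0828889.
P(II | observation) = 0.0374344 / 0.0828889 = 0.451621.

0.4516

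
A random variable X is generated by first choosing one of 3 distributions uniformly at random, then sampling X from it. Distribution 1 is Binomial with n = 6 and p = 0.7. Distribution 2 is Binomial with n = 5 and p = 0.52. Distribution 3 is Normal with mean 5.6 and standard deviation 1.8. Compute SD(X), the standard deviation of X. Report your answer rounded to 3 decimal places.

Per component, 1: μ=4.2, E[X²]=18.9; 2: μ=2.6, E[X²]=8.008; 3: μ=5.6, E[X²]=34.6.
E[X] = 0.333333·4.2 + 0.333333·2.6 + 0.333333·5.6 = 4.13333.
E[X²] = 0.333333·18.9 + 0.333333·8.008 + 0.333333·34.6 = 20.5027.
Var(X) = E[X²] − (E[X])² = 20.5027 − 17.0844 = 3.41822.
SD(X) = √3.41822 = 1.84884.

1.849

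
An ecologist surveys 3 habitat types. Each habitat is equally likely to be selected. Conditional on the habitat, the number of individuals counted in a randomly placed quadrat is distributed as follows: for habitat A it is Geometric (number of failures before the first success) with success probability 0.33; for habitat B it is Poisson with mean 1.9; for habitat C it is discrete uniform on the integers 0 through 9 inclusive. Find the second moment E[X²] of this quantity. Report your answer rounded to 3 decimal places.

14.762

For each component E[X²] = Var + (mean)², giving A: 10.2746; B: 5.51; C: 28.5.
Overall E[X²] = 0.333333·10.2746 + 0.333333·5.51 + 0.333333·28.5 = 14.7615.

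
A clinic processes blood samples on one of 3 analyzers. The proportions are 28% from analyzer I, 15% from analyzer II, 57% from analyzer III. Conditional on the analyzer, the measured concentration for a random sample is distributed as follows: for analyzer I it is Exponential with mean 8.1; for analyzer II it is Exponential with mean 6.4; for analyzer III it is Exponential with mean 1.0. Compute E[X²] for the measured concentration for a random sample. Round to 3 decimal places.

For each component E[X²] = Var + (mean)², giving I: 131.22; II: 81.92; III: 2.
Overall E[X²] = 0.28·131.22 + 0.15·81.92 + 0.57·2 = 50.1696.

50.170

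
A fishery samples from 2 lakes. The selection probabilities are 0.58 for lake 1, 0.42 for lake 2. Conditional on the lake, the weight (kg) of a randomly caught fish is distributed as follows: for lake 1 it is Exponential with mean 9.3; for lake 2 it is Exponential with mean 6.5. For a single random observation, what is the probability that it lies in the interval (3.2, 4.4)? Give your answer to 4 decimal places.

Conditional on each lake, P(3.2 < X < 4.4): 1: 0.0858116; 2: 0.103036.
By total probability, P(3.2 < X < 4.4) = 0.58·0.0858116 + 0.42·0.103036 = 0.0930459.

0.0930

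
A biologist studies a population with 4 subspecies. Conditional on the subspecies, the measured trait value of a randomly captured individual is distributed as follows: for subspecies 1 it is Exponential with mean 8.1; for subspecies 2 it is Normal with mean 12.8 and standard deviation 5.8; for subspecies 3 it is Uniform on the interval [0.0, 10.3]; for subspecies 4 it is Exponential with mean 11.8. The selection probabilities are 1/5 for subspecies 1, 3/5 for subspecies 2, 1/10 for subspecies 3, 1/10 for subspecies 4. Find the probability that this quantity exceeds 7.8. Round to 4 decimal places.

0.6357

Conditional on each subspecies, P(X > 7.8): 1: 0.38176; 2: 0.805675; 3: 0.242718; 4: 0.516326.
By total probability, P(X > 7.8) = 0.2·0.38176 + 0.6·0.805675 + 0.1·0.242718 + 0.1·0.516326 = 0.635662.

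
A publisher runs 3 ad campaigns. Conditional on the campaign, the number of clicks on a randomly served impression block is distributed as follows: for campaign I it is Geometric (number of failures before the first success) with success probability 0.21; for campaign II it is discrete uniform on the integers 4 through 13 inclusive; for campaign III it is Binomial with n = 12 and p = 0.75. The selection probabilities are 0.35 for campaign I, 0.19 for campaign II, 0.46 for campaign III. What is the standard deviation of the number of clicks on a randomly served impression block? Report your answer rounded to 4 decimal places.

3.8477

Per component, I: μ=3.7619, E[X²]=32.0658; II: μ=8.5, E[X²]=80.5; III: μ=9, E[X²]=83.25.
E[X] = 0.35·3.7619 + 0.19·8.5 + 0.46·9 = 7.07167.
E[X²] = 0.35·32.0658 + 0.19·80.5 + 0.46·83.25 = 64.813.
Var(X) = E[X²] − (E[X])² = 64.813 − 50.0085 = 14.8045.
SD(X) = √14.8045 = 3.84767.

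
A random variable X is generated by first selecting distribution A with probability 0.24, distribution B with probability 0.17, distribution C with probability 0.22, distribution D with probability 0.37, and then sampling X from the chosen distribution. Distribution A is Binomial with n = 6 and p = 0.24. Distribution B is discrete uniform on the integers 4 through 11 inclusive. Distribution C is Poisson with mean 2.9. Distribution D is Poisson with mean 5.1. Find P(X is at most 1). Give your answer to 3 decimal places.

Conditional on each component, P(X ≤ 1): A: 0.557816; B: 0; C: 0.214591; D: 0.0371902.
By total probability, P(X ≤ 1) = 0.24·0.557816 + 0.17·0 + 0.22·0.214591 + 0.37·0.0371902 = 0.194846.

0.195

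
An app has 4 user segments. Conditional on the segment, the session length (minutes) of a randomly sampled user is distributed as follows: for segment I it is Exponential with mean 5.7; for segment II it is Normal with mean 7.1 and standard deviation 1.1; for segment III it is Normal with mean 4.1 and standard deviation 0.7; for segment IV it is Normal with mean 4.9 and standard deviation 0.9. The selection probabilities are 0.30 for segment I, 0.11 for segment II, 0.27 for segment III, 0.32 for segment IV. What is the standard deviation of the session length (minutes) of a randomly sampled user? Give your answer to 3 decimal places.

Per component, I: μ=5.7, E[X²]=64.98; II: μ=7.1, E[X²]=51.62; III: μ=4.1, E[X²]=17.3; IV: μ=4.9, E[X²]=24.82.
E[X] = 0.3·5.7 + 0.11·7.1 + 0.27·4.1 + 0.32·4.9 = 5.166.
E[X²] = 0.3·64.98 + 0.11·51.62 + 0.27·17.3 + 0.32·24.82 = 37.7856.
Var(X) = E[X²] − (E[X])² = 37.7856 − 26.6876 = 11.098.
SD(X) = √11.098 = 3.33137.

3.331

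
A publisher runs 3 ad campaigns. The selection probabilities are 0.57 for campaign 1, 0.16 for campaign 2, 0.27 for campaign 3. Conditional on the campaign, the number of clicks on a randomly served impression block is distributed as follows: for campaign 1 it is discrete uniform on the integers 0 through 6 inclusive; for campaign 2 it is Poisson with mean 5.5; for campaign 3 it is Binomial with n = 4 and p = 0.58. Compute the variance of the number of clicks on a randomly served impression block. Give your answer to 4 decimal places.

4.5011

Per component, 1: μ=3, E[X²]=13; 2: μ=5.5, E[X²]=35.75; 3: μ=2.32, E[X²]=6.3568.
E[X] = 0.57·3 + 0.16·5.5 + 0.27·2.32 = 3.2164.
E[X²] = 0.57·13 + 0.16·35.75 + 0.27·6.3568 = 14.8463.
Var(X) = E[X²] − (E[X])² = 14.8463 − 10.3452 = 4.50111.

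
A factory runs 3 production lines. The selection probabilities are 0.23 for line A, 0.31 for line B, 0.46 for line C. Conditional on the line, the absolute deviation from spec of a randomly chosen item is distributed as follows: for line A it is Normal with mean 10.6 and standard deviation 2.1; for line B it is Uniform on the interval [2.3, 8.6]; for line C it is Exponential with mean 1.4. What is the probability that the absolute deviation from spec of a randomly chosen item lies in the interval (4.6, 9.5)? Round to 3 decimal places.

0.282

Conditional on each line, P(4.6 < X < 9.5): A: 0.298068; B: 0.634921; C: 0.0362841.
By total probability, P(4.6 < X < 9.5) = 0.23·0.298068 + 0.31·0.634921 + 0.46·0.0362841 = 0.282072.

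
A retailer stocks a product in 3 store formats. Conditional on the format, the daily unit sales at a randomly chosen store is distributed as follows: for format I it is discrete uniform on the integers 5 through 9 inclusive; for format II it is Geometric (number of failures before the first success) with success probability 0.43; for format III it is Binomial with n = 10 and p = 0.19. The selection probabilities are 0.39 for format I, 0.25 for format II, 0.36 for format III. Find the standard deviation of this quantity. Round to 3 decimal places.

2.988

Per component, I: μ=7, E[X²]=51; II: μ=1.32558, E[X²]=4.83991; III: μ=1.9, E[X²]=5.149.
E[X] = 0.39·7 + 0.25·1.32558 + 0.36·1.9 = 3.7454.
E[X²] = 0.39·51 + 0.25·4.83991 + 0.36·5.149 = 22.9536.
Var(X) = E[X²] − (E[X])² = 22.9536 − 14.028 = 8.92563.
SD(X) = √8.92563 = 2.98758.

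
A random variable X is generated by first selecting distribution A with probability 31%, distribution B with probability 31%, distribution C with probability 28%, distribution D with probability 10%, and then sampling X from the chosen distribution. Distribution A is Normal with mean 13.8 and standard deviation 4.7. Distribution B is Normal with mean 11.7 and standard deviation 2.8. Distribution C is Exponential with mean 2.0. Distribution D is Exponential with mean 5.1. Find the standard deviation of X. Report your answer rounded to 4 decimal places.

6.1353

Per component, A: μ=13.8, E[X²]=212.53; B: μ=11.7, E[X²]=144.73; C: μ=2, E[X²]=8; D: μ=5.1, E[X²]=52.02.
E[X] = 0.31·13.8 + 0.31·11.7 + 0.28·2 + 0.1·5.1 = 8.975.
E[X²] = 0.31·212.53 + 0.31·144.73 + 0.28·8 + 0.1·52.02 = 118.193.
Var(X) = E[X²] − (E[X])² = 118.193 − 80.5506 = 37.642.
SD(X) = √37.642 = 6.13531.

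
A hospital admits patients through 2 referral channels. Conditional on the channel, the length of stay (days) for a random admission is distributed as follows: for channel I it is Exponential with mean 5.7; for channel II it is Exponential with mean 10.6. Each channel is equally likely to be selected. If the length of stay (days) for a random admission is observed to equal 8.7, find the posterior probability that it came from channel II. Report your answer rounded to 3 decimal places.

0.521

Likelihoods f(8.7 | ·): I: 0.0381289; II: 0.0415188.
Posterior ∝ prior × likelihood. Numerator for II: 0.5·0.0415188 = 0.0207594.
Normalizing constant: 0.5·0.0381289 + 0.5·0.0415188 = 0.0398239.
P(II | observation) = 0.0207594 / 0.0398239 = 0.52128.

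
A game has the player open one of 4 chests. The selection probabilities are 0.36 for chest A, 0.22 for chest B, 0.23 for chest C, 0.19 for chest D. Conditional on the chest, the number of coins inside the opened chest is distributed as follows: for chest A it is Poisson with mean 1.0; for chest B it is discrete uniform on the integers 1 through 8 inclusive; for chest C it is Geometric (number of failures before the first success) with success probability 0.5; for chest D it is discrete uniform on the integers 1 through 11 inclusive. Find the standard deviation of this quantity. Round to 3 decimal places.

Per component, A: μ=1, E[X²]=2; B: μ=4.5, E[X²]=25.5; C: μ=1, E[X²]=3; D: μ=6, E[X²]=46.
E[X] = 0.36·1 + 0.22·4.5 + 0.23·1 + 0.19·6 = 2.72.
E[X²] = 0.36·2 + 0.22·25.5 + 0.23·3 + 0.19·46 = 15.76.
Var(X) = E[X²] − (E[X])² = 15.76 − 7.3984 = 8.3616.
SD(X) = √8.3616 = 2.89164.

2.892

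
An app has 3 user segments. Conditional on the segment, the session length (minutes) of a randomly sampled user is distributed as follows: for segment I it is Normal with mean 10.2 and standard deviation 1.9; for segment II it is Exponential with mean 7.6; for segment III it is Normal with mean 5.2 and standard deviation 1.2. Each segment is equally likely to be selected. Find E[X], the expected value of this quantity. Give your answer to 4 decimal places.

Component means — I: 10.2; II: 7.6; III: 5.2.
E[X] = 0.333333·10.2 + 0.333333·7.6 + 0.333333·5.2 = 7.66667.

7.6667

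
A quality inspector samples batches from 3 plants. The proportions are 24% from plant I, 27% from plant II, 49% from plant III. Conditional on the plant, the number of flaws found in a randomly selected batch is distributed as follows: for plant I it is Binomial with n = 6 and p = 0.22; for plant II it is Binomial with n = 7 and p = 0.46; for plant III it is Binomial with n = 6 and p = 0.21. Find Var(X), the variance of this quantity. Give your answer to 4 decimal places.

1.9469

Per component, I: μ=1.32, E[X²]=2.772; II: μ=3.22, E[X²]=12.1072; III: μ=1.26, E[X²]=2.583.
E[X] = 0.24·1.32 + 0.27·3.22 + 0.49·1.26 = 1.8036.
E[X²] = 0.24·2.772 + 0.27·12.1072 + 0.49·2.583 = 5.19989.
Var(X) = E[X²] − (E[X])² = 5.19989 − 3.25297 = 1.94692.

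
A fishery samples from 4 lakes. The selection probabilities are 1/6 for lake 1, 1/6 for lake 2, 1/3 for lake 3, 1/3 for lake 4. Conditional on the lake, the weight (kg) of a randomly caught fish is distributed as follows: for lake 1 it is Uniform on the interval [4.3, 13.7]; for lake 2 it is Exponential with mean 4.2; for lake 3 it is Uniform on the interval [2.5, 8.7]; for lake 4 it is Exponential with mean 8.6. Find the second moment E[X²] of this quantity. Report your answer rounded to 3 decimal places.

81.435

For each component E[X²] = Var + (mean)², giving 1: 88.3633; 2: 35.28; 3: 34.5633; 4: 147.92.
Overall E[X²] = 0.166667·88.3633 + 0.166667·35.28 + 0.333333·34.5633 + 0.333333·147.92 = 81.435.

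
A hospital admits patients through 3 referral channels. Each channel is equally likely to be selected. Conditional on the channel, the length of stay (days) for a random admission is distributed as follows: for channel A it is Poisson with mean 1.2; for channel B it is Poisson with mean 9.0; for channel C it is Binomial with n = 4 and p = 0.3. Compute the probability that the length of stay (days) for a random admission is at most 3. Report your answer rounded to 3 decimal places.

Conditional on each channel, P(X ≤ 3): A: 0.966231; B: 0.0212265; C: 0.9919.
By total probability, P(X ≤ 3) = 0.333333·0.966231 + 0.333333·0.0212265 + 0.333333·0.9919 = 0.659786.

0.660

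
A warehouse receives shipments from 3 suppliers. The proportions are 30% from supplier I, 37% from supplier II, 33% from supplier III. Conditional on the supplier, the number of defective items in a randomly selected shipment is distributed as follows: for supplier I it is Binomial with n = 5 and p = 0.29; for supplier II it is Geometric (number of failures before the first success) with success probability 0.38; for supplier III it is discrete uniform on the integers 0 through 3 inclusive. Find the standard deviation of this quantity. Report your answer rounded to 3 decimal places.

Per component, I: μ=1.45, E[X²]=3.132; II: μ=1.63158, E[X²]=6.95568; III: μ=1.5, E[X²]=3.5.
E[X] = 0.3·1.45 + 0.37·1.63158 + 0.33·1.5 = 1.53368.
E[X²] = 0.3·3.132 + 0.37·6.95568 + 0.33·3.5 = 4.6682.
Var(X) = E[X²] − (E[X])² = 4.6682 − 2.35219 = 2.31601.
SD(X) = √2.31601 = 1.52185.

1.522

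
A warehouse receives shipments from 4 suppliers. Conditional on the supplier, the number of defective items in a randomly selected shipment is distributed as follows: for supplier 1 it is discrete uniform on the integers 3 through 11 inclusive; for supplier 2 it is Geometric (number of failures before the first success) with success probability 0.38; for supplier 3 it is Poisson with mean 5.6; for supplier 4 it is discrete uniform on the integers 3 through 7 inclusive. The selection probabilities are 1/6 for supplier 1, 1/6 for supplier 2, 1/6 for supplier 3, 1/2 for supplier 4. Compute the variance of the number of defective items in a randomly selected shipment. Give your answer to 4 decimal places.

Per component, 1: μ=7, E[X²]=55.6667; 2: μ=1.63158, E[X²]=6.95568; 3: μ=5.6, E[X²]=36.96; 4: μ=5, E[X²]=27.
E[X] = 0.166667·7 + 0.166667·1.63158 + 0.166667·5.6 + 0.5·5 = 4.87193.
E[X²] = 0.166667·55.6667 + 0.166667·6.95568 + 0.166667·36.96 + 0.5·27 = 30.0971.
Var(X) = E[X²] − (E[X])² = 30.0971 − 23.7357 = 6.36136.

6.3614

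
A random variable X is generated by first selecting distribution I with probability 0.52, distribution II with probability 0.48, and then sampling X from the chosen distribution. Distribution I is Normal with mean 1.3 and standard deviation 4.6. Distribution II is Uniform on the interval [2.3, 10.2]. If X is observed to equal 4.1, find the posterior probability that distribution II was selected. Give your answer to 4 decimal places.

0.6185

Likelihoods f(4.1 | ·): I: 0.0720604; II: 0.126582.
Posterior ∝ prior × likelihood. Numerator for II: 0.48·0.126582 = 0.0607595.
Normalizing constant: 0.52·0.0720604 + 0.48·0.126582 = 0.0982309.
P(II | observation) = 0.0607595 / 0.0982309 = 0.618537.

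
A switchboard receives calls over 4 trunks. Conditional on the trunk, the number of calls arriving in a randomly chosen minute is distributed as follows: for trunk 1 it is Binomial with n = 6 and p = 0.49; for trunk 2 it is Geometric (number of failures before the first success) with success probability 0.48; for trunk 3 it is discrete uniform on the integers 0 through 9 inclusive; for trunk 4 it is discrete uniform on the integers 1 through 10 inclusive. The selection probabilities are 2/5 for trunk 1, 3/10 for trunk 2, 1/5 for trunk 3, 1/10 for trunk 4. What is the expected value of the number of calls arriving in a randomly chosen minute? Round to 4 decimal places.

Component means — 1: 2.94; 2: 1.08333; 3: 4.5; 4: 5.5.
E[X] = 0.4·2.94 + 0.3·1.08333 + 0.2·4.5 + 0.1·5.5 = 2.951.

2.9510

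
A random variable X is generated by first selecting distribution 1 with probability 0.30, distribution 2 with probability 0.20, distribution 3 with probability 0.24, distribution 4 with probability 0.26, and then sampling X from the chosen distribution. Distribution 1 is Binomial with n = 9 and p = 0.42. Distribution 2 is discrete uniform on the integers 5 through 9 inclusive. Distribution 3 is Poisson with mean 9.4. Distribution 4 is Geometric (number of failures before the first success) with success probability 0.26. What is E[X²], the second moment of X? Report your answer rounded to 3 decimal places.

For each component E[X²] = Var + (mean)², giving 1: 16.4808; 2: 51; 3: 97.76; 4: 19.0473.
Overall E[X²] = 0.3·16.4808 + 0.2·51 + 0.24·97.76 + 0.26·19.0473 = 43.5589.

43.559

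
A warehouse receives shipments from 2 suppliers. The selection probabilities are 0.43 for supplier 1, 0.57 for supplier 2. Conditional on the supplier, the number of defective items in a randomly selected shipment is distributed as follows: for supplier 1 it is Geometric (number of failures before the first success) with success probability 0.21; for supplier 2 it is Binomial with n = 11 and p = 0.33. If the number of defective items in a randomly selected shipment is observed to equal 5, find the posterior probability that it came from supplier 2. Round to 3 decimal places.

Likelihoods P(X=5 | ·): 1: 0.0646182; 2: 0.163554.
Posterior ∝ prior × likelihood. Numerator for 2: 0.57·0.163554 = 0.0932256.
Normalizing constant: 0.43·0.0646182 + 0.57·0.163554 = 0.121011.
P(2 | observation) = 0.0932256 / 0.121011 = 0.770387.

0.770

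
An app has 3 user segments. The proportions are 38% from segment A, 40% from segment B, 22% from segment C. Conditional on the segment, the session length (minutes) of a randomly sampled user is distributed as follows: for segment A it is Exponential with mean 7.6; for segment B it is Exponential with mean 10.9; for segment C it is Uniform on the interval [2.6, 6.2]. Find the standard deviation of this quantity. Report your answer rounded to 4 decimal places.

Per component, A: μ=7.6, E[X²]=115.52; B: μ=10.9, E[X²]=237.62; C: μ=4.4, E[X²]=20.44.
E[X] = 0.38·7.6 + 0.4·10.9 + 0.22·4.4 = 8.216.
E[X²] = 0.38·115.52 + 0.4·237.62 + 0.22·20.44 = 143.442.
Var(X) = E[X²] − (E[X])² = 143.442 − 67.5027 = 75.9397.
SD(X) = √75.9397 = 8.71434.

8.7143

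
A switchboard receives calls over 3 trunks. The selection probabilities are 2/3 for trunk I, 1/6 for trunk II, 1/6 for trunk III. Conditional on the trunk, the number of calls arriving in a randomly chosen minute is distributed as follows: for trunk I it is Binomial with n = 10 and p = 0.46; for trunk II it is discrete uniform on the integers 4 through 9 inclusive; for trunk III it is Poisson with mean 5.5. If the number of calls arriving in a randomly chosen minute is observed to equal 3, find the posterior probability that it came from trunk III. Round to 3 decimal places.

Likelihoods P(X=3 | ·): I: 0.156391; II: 0; III: 0.113323.
Posterior ∝ prior × likelihood. Numerator for III: 0.166667·0.113323 = 0.0188871.
Normalizing constant: 0.666667·0.156391 + 0.166667·0 + 0.166667·0.113323 = 0.123148.
P(III | observation) = 0.0188871 / 0.123148 = 0.15337.

0.153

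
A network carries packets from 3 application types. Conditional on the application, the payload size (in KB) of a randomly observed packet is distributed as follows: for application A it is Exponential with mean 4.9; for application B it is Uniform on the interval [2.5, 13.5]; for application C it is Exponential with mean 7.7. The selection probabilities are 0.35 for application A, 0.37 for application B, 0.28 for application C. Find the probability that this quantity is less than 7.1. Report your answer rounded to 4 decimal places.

Conditional on each application, P(X < 7.1): A: 0.76519; B: 0.418182; C: 0.602308.
By total probability, P(X < 7.1) = 0.35·0.76519 + 0.37·0.418182 + 0.28·0.602308 = 0.59119.

0.5912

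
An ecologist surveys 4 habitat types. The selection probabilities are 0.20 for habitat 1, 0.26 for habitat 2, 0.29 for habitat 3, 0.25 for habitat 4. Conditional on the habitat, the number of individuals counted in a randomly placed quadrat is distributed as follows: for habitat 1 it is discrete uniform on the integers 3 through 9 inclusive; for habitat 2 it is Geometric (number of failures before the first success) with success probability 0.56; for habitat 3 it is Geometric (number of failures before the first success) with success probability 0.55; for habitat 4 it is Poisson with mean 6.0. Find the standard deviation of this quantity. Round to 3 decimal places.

3.128

Per component, 1: μ=6, E[X²]=40; 2: μ=0.785714, E[X²]=2.02041; 3: μ=0.818182, E[X²]=2.15702; 4: μ=6, E[X²]=42.
E[X] = 0.2·6 + 0.26·0.785714 + 0.29·0.818182 + 0.25·6 = 3.14156.
E[X²] = 0.2·40 + 0.26·2.02041 + 0.29·2.15702 + 0.25·42 = 19.6508.
Var(X) = E[X²] − (E[X])² = 19.6508 − 9.86939 = 9.78145.
SD(X) = √9.78145 = 3.12753.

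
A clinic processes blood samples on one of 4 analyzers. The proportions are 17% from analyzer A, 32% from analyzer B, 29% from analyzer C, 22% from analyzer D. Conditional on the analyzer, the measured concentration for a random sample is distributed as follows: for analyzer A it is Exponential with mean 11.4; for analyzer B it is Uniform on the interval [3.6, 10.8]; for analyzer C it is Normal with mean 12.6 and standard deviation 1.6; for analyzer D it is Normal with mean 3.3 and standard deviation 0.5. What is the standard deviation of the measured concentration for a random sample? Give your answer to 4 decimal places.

Per component, A: μ=11.4, E[X²]=259.92; B: μ=7.2, E[X²]=56.16; C: μ=12.6, E[X²]=161.32; D: μ=3.3, E[X²]=11.14.
E[X] = 0.17·11.4 + 0.32·7.2 + 0.29·12.6 + 0.22·3.3 = 8.622.
E[X²] = 0.17·259.92 + 0.32·56.16 + 0.29·161.32 + 0.22·11.14 = 111.391.
Var(X) = E[X²] − (E[X])² = 111.391 − 74.3389 = 37.0523.
SD(X) = √37.0523 = 6.08706.

6.0871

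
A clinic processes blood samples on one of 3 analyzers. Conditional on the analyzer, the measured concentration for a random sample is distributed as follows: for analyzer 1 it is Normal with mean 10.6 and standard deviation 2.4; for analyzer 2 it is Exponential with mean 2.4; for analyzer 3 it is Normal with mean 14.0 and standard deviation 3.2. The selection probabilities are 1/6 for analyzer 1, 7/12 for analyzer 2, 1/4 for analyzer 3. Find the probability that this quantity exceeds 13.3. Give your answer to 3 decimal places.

Conditional on each analyzer, P(X > 13.3): 1: 0.130295; 2: 0.00391999; 3: 0.586578.
By total probability, P(X > 13.3) = 0.166667·0.130295 + 0.583333·0.00391999 + 0.25·0.586578 = 0.170647.

0.171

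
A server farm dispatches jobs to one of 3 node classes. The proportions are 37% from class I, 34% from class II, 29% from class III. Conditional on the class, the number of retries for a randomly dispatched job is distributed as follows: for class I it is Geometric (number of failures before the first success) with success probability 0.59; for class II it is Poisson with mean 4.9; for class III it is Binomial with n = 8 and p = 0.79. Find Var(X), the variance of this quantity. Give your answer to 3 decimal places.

Per component, I: μ=0.694915, E[X²]=1.66073; II: μ=4.9, E[X²]=28.91; III: μ=6.32, E[X²]=41.2696.
E[X] = 0.37·0.694915 + 0.34·4.9 + 0.29·6.32 = 3.75592.
E[X²] = 0.37·1.66073 + 0.34·28.91 + 0.29·41.2696 = 22.4121.
Var(X) = E[X²] − (E[X])² = 22.4121 − 14.1069 = 8.30513.

8.305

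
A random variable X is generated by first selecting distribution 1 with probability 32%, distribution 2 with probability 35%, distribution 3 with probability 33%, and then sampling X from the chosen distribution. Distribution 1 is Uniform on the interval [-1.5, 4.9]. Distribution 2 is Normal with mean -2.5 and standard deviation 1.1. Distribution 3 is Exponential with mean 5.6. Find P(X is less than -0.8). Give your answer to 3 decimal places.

0.364

Conditional on each component, P(X < -0.8): 1: 0.109375; 2: 0.938882; 3: 0.
By total probability, P(X < -0.8) = 0.32·0.109375 + 0.35·0.938882 + 0.33·0 = 0.363609.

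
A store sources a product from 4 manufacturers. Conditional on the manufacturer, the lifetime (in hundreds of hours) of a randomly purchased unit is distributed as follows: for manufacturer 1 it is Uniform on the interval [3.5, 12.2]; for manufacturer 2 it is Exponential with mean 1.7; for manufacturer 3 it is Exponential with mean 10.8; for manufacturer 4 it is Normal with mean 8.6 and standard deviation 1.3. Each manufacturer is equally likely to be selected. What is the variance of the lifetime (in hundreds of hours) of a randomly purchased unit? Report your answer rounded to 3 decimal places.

43.279

Per component, 1: μ=7.85, E[X²]=67.93; 2: μ=1.7, E[X²]=5.78; 3: μ=10.8, E[X²]=233.28; 4: μ=8.6, E[X²]=75.65.
E[X] = 0.25·7.85 + 0.25·1.7 + 0.25·10.8 + 0.25·8.6 = 7.2375.
E[X²] = 0.25·67.93 + 0.25·5.78 + 0.25·233.28 + 0.25·75.65 = 95.66.
Var(X) = E[X²] − (E[X])² = 95.66 − 52.3814 = 43.2786.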